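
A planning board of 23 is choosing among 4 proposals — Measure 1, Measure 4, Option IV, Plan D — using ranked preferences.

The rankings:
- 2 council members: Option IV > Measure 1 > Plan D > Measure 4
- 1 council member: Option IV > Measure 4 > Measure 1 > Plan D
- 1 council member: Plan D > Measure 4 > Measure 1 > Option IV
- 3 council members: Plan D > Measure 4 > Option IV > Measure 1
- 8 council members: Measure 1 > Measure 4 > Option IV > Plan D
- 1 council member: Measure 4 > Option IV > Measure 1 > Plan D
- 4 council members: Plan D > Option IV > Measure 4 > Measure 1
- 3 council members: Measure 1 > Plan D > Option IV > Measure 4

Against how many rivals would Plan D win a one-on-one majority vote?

Plan D against each rival (23 council members):
Plan D vs Measure 1: Plan D is ranked higher on 1+3+4 = 8 ballots, Measure 1 on 15. Measure 1 wins 15–8.
Plan D–Measure 4: Plan D 13–10.
Plan D vs Option IV: Option IV, 12–11.
Plan D beats Measure 4; loses to Measure 1, Option IV — 1 pairwise win.

1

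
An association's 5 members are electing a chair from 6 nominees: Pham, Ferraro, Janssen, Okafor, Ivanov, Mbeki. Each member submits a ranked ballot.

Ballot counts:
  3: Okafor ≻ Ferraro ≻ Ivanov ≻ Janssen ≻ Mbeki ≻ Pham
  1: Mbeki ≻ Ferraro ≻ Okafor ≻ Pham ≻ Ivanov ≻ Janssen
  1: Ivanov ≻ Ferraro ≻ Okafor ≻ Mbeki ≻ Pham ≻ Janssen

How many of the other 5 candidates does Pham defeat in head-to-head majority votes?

Pham against each rival (5 voters):
Pham vs Ferraro: Ferraro wins 5–0.
Pham vs Janssen: 2 to 3, Janssen.
Pham vs Okafor: Pham preferred on 0 ballots; Okafor wins 5–0.
Pham vs Ivanov: Ivanov wins 4–1.
Pham vs Mbeki: 0 for Pham, 5 for Mbeki — Mbeki by 5–0.
Pham beats no one; loses to Ferraro, Janssen, Okafor, Ivanov, Mbeki — 0 pairwise wins.

0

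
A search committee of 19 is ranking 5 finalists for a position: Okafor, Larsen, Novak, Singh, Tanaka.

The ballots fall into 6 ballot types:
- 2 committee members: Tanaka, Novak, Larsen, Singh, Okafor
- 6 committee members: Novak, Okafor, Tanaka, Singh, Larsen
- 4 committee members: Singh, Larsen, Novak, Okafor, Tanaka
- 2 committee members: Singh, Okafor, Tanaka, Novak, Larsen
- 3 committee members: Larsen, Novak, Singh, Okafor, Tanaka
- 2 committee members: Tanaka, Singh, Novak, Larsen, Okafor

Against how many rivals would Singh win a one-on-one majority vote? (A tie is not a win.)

Singh against each rival (19 committee members):
Singh vs Okafor: Singh wins 13–6.
Singh–Larsen: Singh 14–5.
Singh vs Novak: Novak wins 11–8.
Singh vs Tanaka: 4+2+3 = 9 for Singh, 10 for Tanaka — Tanaka by 10–9.
Singh beats Okafor, Larsen; loses to Novak, Tanaka — 2 pairwise wins.

2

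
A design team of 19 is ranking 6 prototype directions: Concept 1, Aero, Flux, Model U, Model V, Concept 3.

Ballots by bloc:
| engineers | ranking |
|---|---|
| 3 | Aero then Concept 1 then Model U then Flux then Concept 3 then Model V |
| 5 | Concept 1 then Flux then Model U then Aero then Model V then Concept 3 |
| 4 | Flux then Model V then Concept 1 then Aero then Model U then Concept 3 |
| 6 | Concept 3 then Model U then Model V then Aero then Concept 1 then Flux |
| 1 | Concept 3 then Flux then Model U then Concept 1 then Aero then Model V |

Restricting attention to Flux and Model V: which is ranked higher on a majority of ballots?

Ballots ranking Flux above Model V: 3 + 5 + 4 + 1 = 13.
Ballots ranking Model V above Flux: 19 − 13 = 6.
Flux wins the head-to-head 13–6.

Flux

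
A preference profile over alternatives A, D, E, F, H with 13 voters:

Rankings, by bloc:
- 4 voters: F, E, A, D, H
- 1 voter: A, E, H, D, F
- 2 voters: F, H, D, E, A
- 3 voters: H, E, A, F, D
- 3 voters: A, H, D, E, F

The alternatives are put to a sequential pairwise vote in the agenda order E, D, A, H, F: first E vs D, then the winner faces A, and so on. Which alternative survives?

H

Round 1: E vs D — 8–5, E advances.
Round 2: E vs A — 9–4, E advances.
Round 3: E vs H — 5–8, H advances.
Round 4: H vs F — 7–6, H advances.
The agenda winner is H.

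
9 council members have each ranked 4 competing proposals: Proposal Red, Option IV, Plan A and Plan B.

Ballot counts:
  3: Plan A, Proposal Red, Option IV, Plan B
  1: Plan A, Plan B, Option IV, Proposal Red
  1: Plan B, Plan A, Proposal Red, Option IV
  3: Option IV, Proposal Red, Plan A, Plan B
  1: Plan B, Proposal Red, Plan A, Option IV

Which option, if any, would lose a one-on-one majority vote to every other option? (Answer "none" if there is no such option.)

Pairwise majorities:
Proposal Red vs Option IV: 5 to 4, Proposal Red.
Proposal Red vs Plan A: Proposal Red preferred on 3+1 = 4 ballots; Plan A wins 5–4.
Proposal Red vs Plan B: 3+3 = 6 for Proposal Red, 3 for Plan B — Proposal Red by 6–3.
Option IV vs Plan A: Option IV preferred on 3 ballots; Plan A wins 6–3.
Option IV vs Plan B: Option IV wins 6–3.
Plan A vs Plan B: Plan A wins 7–2.
Plan B loses to every other option — it is the Condorcet loser.

Plan B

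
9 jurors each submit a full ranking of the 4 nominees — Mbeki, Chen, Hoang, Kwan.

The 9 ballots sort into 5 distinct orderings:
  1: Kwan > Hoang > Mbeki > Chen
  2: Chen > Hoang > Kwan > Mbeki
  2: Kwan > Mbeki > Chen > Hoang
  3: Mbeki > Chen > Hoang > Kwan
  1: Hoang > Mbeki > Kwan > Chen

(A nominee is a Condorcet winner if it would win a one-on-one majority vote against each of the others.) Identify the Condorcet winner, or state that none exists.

Head-to-head results (9 jurors):
Mbeki–Chen: Mbeki 7–2.
Mbeki vs Hoang: Mbeki preferred on 2+3 = 5 ballots; Mbeki wins 5–4.
Mbeki vs Kwan: Mbeki preferred on 3+1 = 4 ballots; Kwan wins 5–4.
Chen vs Hoang: 7 to 2, Chen.
Chen vs Kwan: Chen, 5–4.
Hoang vs Kwan: 2+3+1 = 6 for Hoang, 3 for Kwan — Hoang by 6–3.
No nominee is unbeaten: Mbeki loses to Kwan; Chen loses to Mbeki; Hoang loses to Mbeki; Kwan loses to Chen. In particular Mbeki beats Chen beats Kwan beats Mbeki is a majority cycle — no Condorcet winner exists.

none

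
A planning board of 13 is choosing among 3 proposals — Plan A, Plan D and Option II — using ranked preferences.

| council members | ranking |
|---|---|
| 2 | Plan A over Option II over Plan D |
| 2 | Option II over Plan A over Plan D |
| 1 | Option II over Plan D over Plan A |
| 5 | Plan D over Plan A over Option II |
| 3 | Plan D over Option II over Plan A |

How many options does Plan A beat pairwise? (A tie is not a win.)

Plan A against each rival (13 council members):
Plan A vs Plan D: Plan D, 9–4.
Plan A vs Option II: 7 to 6, Plan A.
Plan A beats Option II; loses to Plan D — 1 pairwise win.

1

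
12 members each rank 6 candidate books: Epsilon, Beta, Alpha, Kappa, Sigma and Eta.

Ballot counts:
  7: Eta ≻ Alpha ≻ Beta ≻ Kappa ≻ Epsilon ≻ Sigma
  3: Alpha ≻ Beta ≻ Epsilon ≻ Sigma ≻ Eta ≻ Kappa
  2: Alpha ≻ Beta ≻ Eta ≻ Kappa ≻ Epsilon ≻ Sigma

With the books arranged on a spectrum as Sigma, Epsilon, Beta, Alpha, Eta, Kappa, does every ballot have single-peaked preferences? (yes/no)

Axis positions: Sigma=1, Epsilon=2, Beta=3, Alpha=4, Eta=5, Kappa=6.
Ballot type 1 (peak Eta at position 5): ranking walks positions 5-4-3-6-2-1, expanding outward from the peak — single-peaked.
Ballot type 2 (peak Alpha at position 4): ranking walks positions 4-3-2-1-5-6, expanding outward from the peak — single-peaked.
Ballot type 3 (peak Alpha at position 4): ranking walks positions 4-3-5-6-2-1, expanding outward from the peak — single-peaked.
Every ranking is single-peaked on this axis.

yes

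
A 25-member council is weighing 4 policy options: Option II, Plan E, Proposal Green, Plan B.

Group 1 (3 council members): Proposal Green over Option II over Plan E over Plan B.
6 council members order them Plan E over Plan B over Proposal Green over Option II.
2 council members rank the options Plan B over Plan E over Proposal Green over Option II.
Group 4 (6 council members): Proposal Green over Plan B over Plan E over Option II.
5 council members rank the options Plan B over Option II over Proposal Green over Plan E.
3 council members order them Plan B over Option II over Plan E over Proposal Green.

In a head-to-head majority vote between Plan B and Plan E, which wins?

Plan B

Ballots ranking Plan B above Plan E: 2 + 6 + 5 + 3 = 16.
Ballots ranking Plan E above Plan B: 25 − 16 = 9.
Plan B wins the head-to-head 16–9.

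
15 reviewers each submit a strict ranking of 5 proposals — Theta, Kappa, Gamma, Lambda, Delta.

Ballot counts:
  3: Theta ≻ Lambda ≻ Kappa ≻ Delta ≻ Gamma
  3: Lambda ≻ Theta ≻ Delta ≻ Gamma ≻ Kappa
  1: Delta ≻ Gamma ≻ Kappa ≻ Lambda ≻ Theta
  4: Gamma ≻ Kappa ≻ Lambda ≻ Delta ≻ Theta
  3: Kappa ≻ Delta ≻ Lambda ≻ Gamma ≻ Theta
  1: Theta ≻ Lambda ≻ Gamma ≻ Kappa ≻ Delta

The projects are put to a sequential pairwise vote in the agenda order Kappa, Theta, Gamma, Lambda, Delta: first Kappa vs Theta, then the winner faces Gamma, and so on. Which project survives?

Round 1: Kappa vs Theta — 8–7, Kappa advances.
Round 2: Kappa vs Gamma — 6–9, Gamma advances.
Round 3: Gamma vs Lambda — 5–10, Lambda advances.
Round 4: Lambda vs Delta — 11–4, Lambda advances.
Lambda survives the agenda.

Lambda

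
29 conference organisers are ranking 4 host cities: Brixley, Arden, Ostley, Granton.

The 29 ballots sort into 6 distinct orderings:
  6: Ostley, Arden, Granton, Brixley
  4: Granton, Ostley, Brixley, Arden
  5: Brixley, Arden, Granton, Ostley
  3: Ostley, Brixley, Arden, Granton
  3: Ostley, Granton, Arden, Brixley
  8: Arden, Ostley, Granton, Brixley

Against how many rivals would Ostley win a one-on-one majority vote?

Ostley against each rival (29 organisers):
Ostley vs Brixley: Ostley wins 24–5.
Ostley vs Arden: 6+4+3+3 = 16 for Ostley, 13 for Arden — Ostley by 16–13.
Ostley vs Granton: Ostley, 20–9.
Ostley beats Brixley, Arden, Granton — 3 pairwise wins.

3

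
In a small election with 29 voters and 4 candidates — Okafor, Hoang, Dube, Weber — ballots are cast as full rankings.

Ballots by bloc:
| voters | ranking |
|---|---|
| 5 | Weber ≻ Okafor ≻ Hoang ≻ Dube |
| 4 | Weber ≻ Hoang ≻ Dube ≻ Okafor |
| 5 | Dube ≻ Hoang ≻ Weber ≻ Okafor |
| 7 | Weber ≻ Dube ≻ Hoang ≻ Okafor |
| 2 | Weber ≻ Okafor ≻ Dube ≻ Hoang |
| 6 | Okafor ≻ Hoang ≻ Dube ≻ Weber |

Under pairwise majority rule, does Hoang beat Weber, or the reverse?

Weber

Ballots ranking Hoang above Weber: 5 + 6 = 11.
Ballots ranking Weber above Hoang: 29 − 11 = 18.
Weber wins the head-to-head 18–11.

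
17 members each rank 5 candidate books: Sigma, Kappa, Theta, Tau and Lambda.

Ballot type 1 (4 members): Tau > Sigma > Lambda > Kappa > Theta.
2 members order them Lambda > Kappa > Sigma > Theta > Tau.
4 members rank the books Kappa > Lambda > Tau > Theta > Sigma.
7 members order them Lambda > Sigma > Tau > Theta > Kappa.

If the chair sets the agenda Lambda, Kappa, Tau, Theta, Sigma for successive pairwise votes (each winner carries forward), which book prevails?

Round 1: Lambda vs Kappa — 13–4, Lambda advances.
Round 2: Lambda vs Tau — 13–4, Lambda advances.
Round 3: Lambda vs Theta — 17–0, Lambda advances.
Round 4: Lambda vs Sigma — 13–4, Lambda advances.
Lambda survives the agenda.

Lambda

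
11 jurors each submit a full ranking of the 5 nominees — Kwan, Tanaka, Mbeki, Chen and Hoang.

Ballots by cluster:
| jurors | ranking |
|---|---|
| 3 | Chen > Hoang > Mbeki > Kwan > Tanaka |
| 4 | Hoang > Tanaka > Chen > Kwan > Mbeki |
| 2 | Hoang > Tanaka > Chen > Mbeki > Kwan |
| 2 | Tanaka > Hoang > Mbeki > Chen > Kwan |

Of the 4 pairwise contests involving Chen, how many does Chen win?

2

Chen against each rival (11 jurors):
Chen vs Kwan: 11 to 0, Chen.
Chen vs Tanaka: Chen preferred on 3 ballots; Tanaka wins 8–3.
Chen vs Mbeki: Chen, 9–2.
Chen–Hoang: Hoang 8–3.
Chen beats Kwan, Mbeki; loses to Tanaka, Hoang — 2 pairwise wins.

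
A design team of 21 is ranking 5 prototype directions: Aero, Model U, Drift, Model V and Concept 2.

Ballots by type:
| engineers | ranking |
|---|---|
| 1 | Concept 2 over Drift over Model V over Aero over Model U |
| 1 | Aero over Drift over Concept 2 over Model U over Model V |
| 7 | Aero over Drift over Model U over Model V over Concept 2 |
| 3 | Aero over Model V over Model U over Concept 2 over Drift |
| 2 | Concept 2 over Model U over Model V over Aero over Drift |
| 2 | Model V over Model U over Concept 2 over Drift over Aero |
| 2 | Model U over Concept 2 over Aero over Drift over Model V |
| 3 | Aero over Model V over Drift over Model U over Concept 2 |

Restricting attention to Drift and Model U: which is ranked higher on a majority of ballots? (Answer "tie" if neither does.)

Drift

Ballots ranking Drift above Model U: 1 + 1 + 7 + 3 = 12.
Ballots ranking Model U above Drift: 21 − 12 = 9.
Drift wins the head-to-head 12–9.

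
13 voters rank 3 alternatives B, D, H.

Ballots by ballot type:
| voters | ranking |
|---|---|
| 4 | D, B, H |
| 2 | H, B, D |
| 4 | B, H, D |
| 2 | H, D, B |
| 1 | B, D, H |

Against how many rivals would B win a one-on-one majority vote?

B against each rival (13 voters):
B vs D: B wins 7–6.
B vs H: B preferred on 4+4+1 = 9 ballots; B wins 9–4.
B beats D, H — 2 pairwise wins.

2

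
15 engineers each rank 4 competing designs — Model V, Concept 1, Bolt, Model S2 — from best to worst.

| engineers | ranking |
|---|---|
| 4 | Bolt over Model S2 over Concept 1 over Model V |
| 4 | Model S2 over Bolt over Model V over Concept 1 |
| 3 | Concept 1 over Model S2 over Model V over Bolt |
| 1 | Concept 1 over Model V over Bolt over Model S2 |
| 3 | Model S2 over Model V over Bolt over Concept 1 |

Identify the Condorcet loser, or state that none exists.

Pairwise majorities:
Model V vs Concept 1: Concept 1, 8–7.
Model V vs Bolt: Bolt wins 8–7.
Model V vs Model S2: Model V preferred on 1 ballot; Model S2 wins 14–1.
Concept 1 vs Bolt: Concept 1 preferred on 3+1 = 4 ballots; Bolt wins 11–4.
Concept 1 vs Model S2: Concept 1 preferred on 3+1 = 4 ballots; Model S2 wins 11–4.
Bolt–Model S2: Model S2 10–5.
Model V is beaten in every head-to-head and is the Condorcet loser.

Model V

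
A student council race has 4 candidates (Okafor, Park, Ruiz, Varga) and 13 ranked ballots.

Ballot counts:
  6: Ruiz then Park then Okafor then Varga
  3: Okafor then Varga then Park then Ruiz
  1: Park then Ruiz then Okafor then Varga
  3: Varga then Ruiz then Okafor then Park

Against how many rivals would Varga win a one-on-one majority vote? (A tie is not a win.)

0

Varga against each rival (13 voters):
Varga vs Okafor: Varga is ranked higher on 3 ballots, Okafor on 10. Okafor wins 10–3.
Varga vs Park: Varga is ranked higher on 3+3 = 6 ballots, Park on 7. Park wins 7–6.
Varga vs Ruiz: Varga is ranked higher on 3+3 = 6 ballots, Ruiz on 7. Ruiz wins 7–6.
Varga beats no one; loses to Okafor, Park, Ruiz — 0 pairwise wins.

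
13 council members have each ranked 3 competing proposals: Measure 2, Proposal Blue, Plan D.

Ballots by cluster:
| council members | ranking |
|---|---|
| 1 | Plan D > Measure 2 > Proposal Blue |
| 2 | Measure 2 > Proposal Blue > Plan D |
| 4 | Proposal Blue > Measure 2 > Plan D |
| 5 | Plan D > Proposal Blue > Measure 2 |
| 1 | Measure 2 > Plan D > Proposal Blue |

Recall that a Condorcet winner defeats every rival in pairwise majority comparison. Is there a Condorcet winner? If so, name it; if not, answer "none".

none

Pairwise majorities:
Measure 2 vs Proposal Blue: Measure 2 preferred on 1+2+1 = 4 ballots; Proposal Blue wins 9–4.
Measure 2–Plan D: Measure 2 7–6.
Proposal Blue vs Plan D: 2+4 = 6 for Proposal Blue, 7 for Plan D — Plan D by 7–6.
Every option loses at least once (Measure 2 loses to Proposal Blue; Proposal Blue loses to Plan D; Plan D loses to Measure 2). The majority relation contains the cycle Measure 2 beats Plan D beats Proposal Blue beats Measure 2, so there is no Condorcet winner.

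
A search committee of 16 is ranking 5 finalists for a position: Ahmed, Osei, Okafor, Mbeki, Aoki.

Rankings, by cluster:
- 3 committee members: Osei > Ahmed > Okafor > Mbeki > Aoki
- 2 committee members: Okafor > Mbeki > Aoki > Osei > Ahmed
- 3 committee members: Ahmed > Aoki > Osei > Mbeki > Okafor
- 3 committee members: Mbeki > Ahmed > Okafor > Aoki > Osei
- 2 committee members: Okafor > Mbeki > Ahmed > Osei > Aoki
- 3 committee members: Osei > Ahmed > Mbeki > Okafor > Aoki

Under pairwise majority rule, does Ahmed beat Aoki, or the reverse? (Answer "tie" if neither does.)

Ahmed

Ballots ranking Ahmed above Aoki: 3 + 3 + 3 + 2 + 3 = 14.
Ballots ranking Aoki above Ahmed: 16 − 14 = 2.
Ahmed wins the head-to-head 14–2.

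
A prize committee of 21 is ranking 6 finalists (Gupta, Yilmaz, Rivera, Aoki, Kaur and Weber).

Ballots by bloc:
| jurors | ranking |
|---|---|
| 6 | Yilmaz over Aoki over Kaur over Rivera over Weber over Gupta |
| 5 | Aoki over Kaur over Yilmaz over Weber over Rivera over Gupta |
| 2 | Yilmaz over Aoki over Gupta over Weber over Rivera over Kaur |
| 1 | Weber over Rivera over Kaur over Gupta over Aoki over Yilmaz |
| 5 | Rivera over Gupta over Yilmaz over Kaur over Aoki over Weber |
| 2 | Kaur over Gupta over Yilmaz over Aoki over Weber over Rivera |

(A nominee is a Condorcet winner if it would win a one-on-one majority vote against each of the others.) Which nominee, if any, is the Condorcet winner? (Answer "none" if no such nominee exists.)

Check each pair by majority over 21 ballots:
Gupta vs Yilmaz: Gupta preferred on 1+5+2 = 8 ballots; Yilmaz wins 13–8.
Gupta vs Rivera: 4 to 17, Rivera.
Gupta vs Aoki: Aoki, 13–8.
Gupta vs Kaur: Kaur, 14–7.
Gupta–Weber: Weber 12–9.
Yilmaz vs Rivera: Yilmaz preferred on 6+5+2+2 = 15 ballots; Yilmaz wins 15–6.
Yilmaz–Aoki: Yilmaz 15–6.
Yilmaz vs Kaur: Yilmaz is ranked higher on 6+2+5 = 13 ballots, Kaur on 8. Yilmaz wins 13–8.
Yilmaz vs Weber: Yilmaz wins 20–1.
Rivera vs Aoki: Aoki wins 15–6.
Rivera vs Kaur: 8 to 13, Kaur.
Rivera vs Weber: Rivera wins 11–10.
Aoki–Kaur: Aoki 13–8.
Aoki vs Weber: 20 to 1, Aoki.
Kaur vs Weber: Kaur preferred on 6+5+5+2 = 18 ballots; Kaur wins 18–3.
Only Yilmaz has no losses; Yilmaz is the Condorcet winner.

Yilmaz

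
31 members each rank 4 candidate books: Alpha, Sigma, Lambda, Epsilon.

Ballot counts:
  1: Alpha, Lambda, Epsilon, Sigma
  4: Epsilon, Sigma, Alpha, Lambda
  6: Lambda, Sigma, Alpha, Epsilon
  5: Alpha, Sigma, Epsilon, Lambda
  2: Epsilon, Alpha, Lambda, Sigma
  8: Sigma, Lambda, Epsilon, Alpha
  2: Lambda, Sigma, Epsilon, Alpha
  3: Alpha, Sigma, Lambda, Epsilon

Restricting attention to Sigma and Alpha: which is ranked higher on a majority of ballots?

Sigma

Ballots ranking Sigma above Alpha: 4 + 6 + 8 + 2 = 20.
Ballots ranking Alpha above Sigma: 31 − 20 = 11.
Sigma wins the head-to-head 20–11.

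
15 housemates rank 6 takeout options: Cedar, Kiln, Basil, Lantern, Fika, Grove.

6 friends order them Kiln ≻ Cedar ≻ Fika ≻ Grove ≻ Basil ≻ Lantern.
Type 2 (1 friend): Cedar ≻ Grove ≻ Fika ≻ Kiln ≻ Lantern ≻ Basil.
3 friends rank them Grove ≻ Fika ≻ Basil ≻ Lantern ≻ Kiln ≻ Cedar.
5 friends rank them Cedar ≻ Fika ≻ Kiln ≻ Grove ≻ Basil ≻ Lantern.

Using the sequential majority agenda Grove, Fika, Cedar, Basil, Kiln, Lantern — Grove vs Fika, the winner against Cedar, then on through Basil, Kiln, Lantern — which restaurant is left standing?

Round 1: Grove vs Fika — 4–11, Fika advances.
Round 2: Fika vs Cedar — 3–12, Cedar advances.
Round 3: Cedar vs Basil — 12–3, Cedar advances.
Round 4: Cedar vs Kiln — 6–9, Kiln advances.
Round 5: Kiln vs Lantern — 12–3, Kiln advances.
Kiln survives the agenda.

Kiln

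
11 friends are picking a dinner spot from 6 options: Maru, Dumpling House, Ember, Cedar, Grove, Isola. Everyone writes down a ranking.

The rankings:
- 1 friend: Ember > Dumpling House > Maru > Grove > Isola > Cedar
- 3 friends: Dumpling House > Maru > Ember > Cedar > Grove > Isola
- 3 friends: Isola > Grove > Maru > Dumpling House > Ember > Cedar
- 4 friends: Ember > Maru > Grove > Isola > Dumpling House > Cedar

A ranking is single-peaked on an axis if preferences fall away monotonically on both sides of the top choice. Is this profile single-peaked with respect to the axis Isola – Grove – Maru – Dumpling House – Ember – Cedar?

no

Axis positions: Isola=1, Grove=2, Maru=3, Dumpling House=4, Ember=5, Cedar=6.
Group 1 (peak Ember at position 5): ranking walks positions 5-4-3-2-1-6, expanding outward from the peak — single-peaked.
Group 2 (peak Dumpling House at position 4): ranking walks positions 4-3-5-6-2-1, expanding outward from the peak — single-peaked.
Group 3 (peak Isola at position 1): ranking walks positions 1-2-3-4-5-6, expanding outward from the peak — single-peaked.
Group 4: ranking walks positions 5-3-2-1-4-6; Maru is ranked above Dumpling House even though Dumpling House lies between Maru and the peak Ember on the axis — preferences dip and rise again. Not single-peaked.
Group 4 violates single-peakedness, so the profile is not single-peaked on this axis.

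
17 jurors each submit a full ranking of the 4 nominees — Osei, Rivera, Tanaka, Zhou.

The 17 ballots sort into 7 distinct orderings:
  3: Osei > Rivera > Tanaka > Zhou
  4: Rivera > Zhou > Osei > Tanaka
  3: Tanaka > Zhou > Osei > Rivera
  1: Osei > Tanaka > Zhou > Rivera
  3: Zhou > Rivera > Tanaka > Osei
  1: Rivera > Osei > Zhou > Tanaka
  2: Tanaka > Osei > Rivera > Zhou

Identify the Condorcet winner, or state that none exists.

Pairwise majorities:
Osei vs Rivera: 9 to 8, Osei.
Osei vs Tanaka: 9 to 8, Osei.
Osei vs Zhou: 7 to 10, Zhou.
Rivera vs Tanaka: 11 to 6, Rivera.
Rivera vs Zhou: 3+4+1+2 = 10 for Rivera, 7 for Zhou — Rivera by 10–7.
Tanaka vs Zhou: Tanaka is ranked higher on 3+3+1+2 = 9 ballots, Zhou on 8. Tanaka wins 9–8.
No nominee is unbeaten: Osei loses to Zhou; Rivera loses to Osei; Tanaka loses to Osei; Zhou loses to Rivera. In particular Osei > Rivera > Zhou > Osei is a majority cycle — no Condorcet winner exists.

none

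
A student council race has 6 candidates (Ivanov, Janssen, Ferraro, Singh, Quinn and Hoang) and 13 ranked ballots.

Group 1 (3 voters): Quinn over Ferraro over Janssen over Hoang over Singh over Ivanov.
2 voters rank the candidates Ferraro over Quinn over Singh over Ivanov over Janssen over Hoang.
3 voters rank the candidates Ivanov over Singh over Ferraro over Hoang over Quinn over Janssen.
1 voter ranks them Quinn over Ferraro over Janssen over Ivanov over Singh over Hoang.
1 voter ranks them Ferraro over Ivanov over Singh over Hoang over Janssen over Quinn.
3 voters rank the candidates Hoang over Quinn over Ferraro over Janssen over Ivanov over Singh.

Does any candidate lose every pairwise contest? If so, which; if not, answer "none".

none

Head-to-head results (13 voters):
Ivanov vs Janssen: Janssen wins 7–6.
Ivanov vs Ferraro: Ivanov preferred on 3 ballots; Ferraro wins 10–3.
Ivanov vs Singh: Ivanov is ranked higher on 3+1+1+3 = 8 ballots, Singh on 5. Ivanov wins 8–5.
Ivanov vs Quinn: Quinn, 9–4.
Ivanov vs Hoang: Ivanov is ranked higher on 2+3+1+1 = 7 ballots, Hoang on 6. Ivanov wins 7–6.
Janssen vs Ferraro: Janssen is ranked higher on 0 ballots, Ferraro on 13. Ferraro wins 13–0.
Janssen vs Singh: Janssen, 7–6.
Janssen vs Quinn: Janssen preferred on 1 ballot; Quinn wins 12–1.
Janssen vs Hoang: Hoang wins 7–6.
Ferraro vs Singh: Ferraro, 10–3.
Ferraro vs Quinn: 6 to 7, Quinn.
Ferraro–Hoang: Ferraro 10–3.
Singh–Quinn: Quinn 9–4.
Singh–Hoang: Singh 7–6.
Quinn vs Hoang: Hoang wins 7–6.
Each candidate has at least one pairwise win (Ivanov beats Singh; Janssen beats Ivanov; Ferraro beats Ivanov; Singh beats Hoang; Quinn beats Ivanov; Hoang beats Janssen) — no Condorcet loser.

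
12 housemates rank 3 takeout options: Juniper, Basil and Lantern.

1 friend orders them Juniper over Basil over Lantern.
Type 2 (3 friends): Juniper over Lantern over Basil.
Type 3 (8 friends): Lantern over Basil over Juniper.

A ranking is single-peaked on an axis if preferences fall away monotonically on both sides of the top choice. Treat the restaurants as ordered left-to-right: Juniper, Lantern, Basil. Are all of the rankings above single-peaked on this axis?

no

Axis positions: Juniper=1, Lantern=2, Basil=3.
Type 1: ranking walks positions 1-3-2; Basil is ranked above Lantern even though Lantern lies between Basil and the peak Juniper on the axis — preferences dip and rise again. Not single-peaked.
Type 2 (peak Juniper at position 1): ranking walks positions 1-2-3, expanding outward from the peak — single-peaked.
Type 3 (peak Lantern at position 2): ranking walks positions 2-3-1, expanding outward from the peak — single-peaked.
Type 1 violates single-peakedness, so the profile is not single-peaked on this axis.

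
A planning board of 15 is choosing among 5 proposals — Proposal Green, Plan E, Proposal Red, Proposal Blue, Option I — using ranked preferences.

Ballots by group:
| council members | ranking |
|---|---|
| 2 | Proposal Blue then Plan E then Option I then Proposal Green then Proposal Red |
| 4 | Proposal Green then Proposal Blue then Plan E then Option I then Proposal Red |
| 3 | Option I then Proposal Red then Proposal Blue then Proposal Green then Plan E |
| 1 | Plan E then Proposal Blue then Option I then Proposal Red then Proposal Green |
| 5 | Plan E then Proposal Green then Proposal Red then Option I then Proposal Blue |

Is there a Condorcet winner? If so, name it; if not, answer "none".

none

Pairwise majorities:
Proposal Green vs Plan E: Proposal Green is ranked higher on 4+3 = 7 ballots, Plan E on 8. Plan E wins 8–7.
Proposal Green vs Proposal Red: Proposal Green preferred on 2+4+5 = 11 ballots; Proposal Green wins 11–4.
Proposal Green vs Proposal Blue: Proposal Green is ranked higher on 4+5 = 9 ballots, Proposal Blue on 6. Proposal Green wins 9–6.
Proposal Green vs Option I: Proposal Green preferred on 4+5 = 9 ballots; Proposal Green wins 9–6.
Plan E vs Proposal Red: 2+4+1+5 = 12 for Plan E, 3 for Proposal Red — Plan E by 12–3.
Plan E vs Proposal Blue: Plan E preferred on 1+5 = 6 ballots; Proposal Blue wins 9–6.
Plan E vs Option I: 12 to 3, Plan E.
Proposal Red vs Proposal Blue: Proposal Red preferred on 3+5 = 8 ballots; Proposal Red wins 8–7.
Proposal Red vs Option I: 5 for Proposal Red, 10 for Option I — Option I by 10–5.
Proposal Blue vs Option I: 2+4+1 = 7 for Proposal Blue, 8 for Option I — Option I by 8–7.
Every option loses at least once (Proposal Green loses to Plan E; Plan E loses to Proposal Blue; Proposal Red loses to Proposal Green; Proposal Blue loses to Proposal Green; Option I loses to Proposal Green). The majority relation contains the cycle Proposal Green beats Proposal Blue beats Plan E beats Proposal Green, so there is no Condorcet winner.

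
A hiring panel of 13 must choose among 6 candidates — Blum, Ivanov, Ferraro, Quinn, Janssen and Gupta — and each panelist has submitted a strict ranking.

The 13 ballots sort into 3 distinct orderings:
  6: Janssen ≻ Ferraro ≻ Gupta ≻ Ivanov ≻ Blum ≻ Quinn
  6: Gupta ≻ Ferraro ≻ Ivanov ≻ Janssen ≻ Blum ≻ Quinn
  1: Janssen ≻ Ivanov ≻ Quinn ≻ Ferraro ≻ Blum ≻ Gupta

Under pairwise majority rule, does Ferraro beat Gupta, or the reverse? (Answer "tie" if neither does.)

Ballots ranking Ferraro above Gupta: 6 + 1 = 7.
Ballots ranking Gupta above Ferraro: 13 − 7 = 6.
Ferraro wins the head-to-head 7–6.

Ferraro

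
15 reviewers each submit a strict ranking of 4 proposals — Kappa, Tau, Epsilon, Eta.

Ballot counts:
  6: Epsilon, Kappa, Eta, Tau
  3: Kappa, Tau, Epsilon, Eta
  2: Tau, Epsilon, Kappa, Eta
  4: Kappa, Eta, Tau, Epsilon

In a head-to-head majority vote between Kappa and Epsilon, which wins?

Epsilon

Ballots ranking Kappa above Epsilon: 3 + 4 = 7.
Ballots ranking Epsilon above Kappa: 15 − 7 = 8.
Epsilon wins the head-to-head 8–7.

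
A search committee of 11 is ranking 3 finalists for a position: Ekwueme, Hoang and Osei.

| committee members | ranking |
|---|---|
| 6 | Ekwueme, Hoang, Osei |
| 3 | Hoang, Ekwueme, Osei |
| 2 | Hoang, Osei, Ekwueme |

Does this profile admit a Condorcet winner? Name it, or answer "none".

Ekwueme

Check each pair by majority over 11 ballots:
Ekwueme vs Hoang: Ekwueme preferred on 6 ballots; Ekwueme wins 6–5.
Ekwueme vs Osei: Ekwueme is ranked higher on 6+3 = 9 ballots, Osei on 2. Ekwueme wins 9–2.
Hoang vs Osei: Hoang is ranked higher on 6+3+2 = 11 ballots, Osei on 0. Hoang wins 11–0.
Ekwueme defeats every rival head-to-head and is the Condorcet winner.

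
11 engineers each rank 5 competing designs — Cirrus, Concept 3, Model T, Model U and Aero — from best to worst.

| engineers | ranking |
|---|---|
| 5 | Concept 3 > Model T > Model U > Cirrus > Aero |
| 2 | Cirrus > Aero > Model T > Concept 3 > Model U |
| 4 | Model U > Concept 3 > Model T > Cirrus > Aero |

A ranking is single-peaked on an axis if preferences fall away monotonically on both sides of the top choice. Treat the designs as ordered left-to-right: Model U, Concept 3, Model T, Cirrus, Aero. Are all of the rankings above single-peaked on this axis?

Axis positions: Model U=1, Concept 3=2, Model T=3, Cirrus=4, Aero=5.
Group 1 (peak Concept 3 at position 2): ranking walks positions 2-3-1-4-5, expanding outward from the peak — single-peaked.
Group 2 (peak Cirrus at position 4): ranking walks positions 4-5-3-2-1, expanding outward from the peak — single-peaked.
Group 3 (peak Model U at position 1): ranking walks positions 1-2-3-4-5, expanding outward from the peak — single-peaked.
Every ranking is single-peaked on this axis.

yes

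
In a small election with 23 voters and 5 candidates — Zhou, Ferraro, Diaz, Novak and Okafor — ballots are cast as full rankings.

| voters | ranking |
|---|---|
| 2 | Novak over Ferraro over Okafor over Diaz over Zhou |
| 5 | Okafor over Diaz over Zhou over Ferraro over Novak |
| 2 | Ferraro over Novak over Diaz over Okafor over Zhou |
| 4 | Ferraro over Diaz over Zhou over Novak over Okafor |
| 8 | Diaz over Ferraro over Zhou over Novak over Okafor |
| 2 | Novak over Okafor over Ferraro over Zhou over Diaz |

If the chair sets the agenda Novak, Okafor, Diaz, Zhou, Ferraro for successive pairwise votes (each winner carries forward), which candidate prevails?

Diaz

Round 1: Novak vs Okafor — 18–5, Novak advances.
Round 2: Novak vs Diaz — 6–17, Diaz advances.
Round 3: Diaz vs Zhou — 21–2, Diaz advances.
Round 4: Diaz vs Ferraro — 13–10, Diaz advances.
The agenda winner is Diaz.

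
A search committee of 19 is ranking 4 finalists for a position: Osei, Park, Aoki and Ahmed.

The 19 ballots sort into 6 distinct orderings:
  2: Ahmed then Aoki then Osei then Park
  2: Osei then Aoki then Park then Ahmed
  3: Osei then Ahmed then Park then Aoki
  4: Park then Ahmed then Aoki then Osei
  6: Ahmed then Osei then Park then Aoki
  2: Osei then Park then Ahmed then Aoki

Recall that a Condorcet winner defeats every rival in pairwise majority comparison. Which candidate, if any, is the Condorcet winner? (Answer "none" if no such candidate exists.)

Ahmed

Head-to-head results (19 committee members):
Osei–Park: Osei 15–4.
Osei vs Aoki: Osei, 13–6.
Osei vs Ahmed: Ahmed, 12–7.
Park vs Aoki: Park wins 15–4.
Park vs Ahmed: Ahmed wins 11–8.
Aoki–Ahmed: Ahmed 17–2.
Ahmed defeats every rival head-to-head and is the Condorcet winner.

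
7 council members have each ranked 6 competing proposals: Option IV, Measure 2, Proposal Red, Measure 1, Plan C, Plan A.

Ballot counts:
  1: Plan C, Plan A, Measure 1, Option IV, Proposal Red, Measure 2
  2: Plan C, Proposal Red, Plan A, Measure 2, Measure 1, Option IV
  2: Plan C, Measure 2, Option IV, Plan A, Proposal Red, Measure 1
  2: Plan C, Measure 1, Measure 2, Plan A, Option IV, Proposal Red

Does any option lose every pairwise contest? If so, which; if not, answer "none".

Head-to-head results (7 council members):
Option IV vs Measure 2: 1 for Option IV, 6 for Measure 2 — Measure 2 by 6–1.
Option IV vs Proposal Red: Option IV, 5–2.
Option IV vs Measure 1: 2 to 5, Measure 1.
Option IV–Plan C: Plan C 7–0.
Option IV vs Plan A: Plan A, 5–2.
Measure 2–Proposal Red: Measure 2 4–3.
Measure 2–Measure 1: Measure 2 4–3.
Measure 2 vs Plan C: 0 to 7, Plan C.
Measure 2 vs Plan A: Measure 2 preferred on 2+2 = 4 ballots; Measure 2 wins 4–3.
Proposal Red vs Measure 1: 2+2 = 4 for Proposal Red, 3 for Measure 1 — Proposal Red by 4–3.
Proposal Red vs Plan C: Plan C wins 7–0.
Proposal Red–Plan A: Plan A 5–2.
Measure 1 vs Plan C: Plan C wins 7–0.
Measure 1 vs Plan A: Plan A, 5–2.
Plan C–Plan A: Plan C 7–0.
No option is winless: Option IV beats Proposal Red; Measure 2 beats Option IV; Proposal Red beats Measure 1; Measure 1 beats Option IV; Plan C beats Option IV; Plan A beats Option IV. There is no Condorcet loser.

none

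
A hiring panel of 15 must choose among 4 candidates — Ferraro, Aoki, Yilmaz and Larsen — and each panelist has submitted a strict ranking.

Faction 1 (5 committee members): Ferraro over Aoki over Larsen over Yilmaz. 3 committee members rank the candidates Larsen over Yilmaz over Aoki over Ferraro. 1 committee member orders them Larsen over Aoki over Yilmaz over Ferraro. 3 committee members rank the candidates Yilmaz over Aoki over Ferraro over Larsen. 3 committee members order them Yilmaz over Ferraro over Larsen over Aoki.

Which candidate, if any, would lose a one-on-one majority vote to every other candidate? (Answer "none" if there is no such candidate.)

none

Head-to-head results (15 committee members):
Ferraro vs Aoki: Ferraro preferred on 5+3 = 8 ballots; Ferraro wins 8–7.
Ferraro vs Yilmaz: 5 to 10, Yilmaz.
Ferraro vs Larsen: Ferraro preferred on 5+3+3 = 11 ballots; Ferraro wins 11–4.
Aoki vs Yilmaz: Aoki preferred on 5+1 = 6 ballots; Yilmaz wins 9–6.
Aoki vs Larsen: 5+3 = 8 for Aoki, 7 for Larsen — Aoki by 8–7.
Yilmaz vs Larsen: Larsen wins 9–6.
Every candidate wins at least one matchup (Ferraro beats Aoki; Aoki beats Larsen; Yilmaz beats Ferraro; Larsen beats Yilmaz), so there is no Condorcet loser.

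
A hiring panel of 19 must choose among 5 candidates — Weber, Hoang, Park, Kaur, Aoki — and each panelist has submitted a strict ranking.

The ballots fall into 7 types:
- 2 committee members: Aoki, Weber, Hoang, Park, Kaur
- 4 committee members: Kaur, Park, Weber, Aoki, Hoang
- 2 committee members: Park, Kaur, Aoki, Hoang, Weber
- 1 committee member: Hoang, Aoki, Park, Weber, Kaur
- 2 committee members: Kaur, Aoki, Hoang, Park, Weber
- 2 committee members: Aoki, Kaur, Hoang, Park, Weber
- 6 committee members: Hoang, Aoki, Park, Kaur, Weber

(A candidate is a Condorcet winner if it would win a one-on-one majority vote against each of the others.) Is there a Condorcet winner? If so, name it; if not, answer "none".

Aoki

Pairwise majorities:
Weber vs Hoang: Hoang, 13–6.
Weber vs Park: Park, 17–2.
Weber–Kaur: Kaur 16–3.
Weber–Aoki: Aoki 15–4.
Hoang–Park: Hoang 13–6.
Hoang–Kaur: Kaur 10–9.
Hoang vs Aoki: Aoki wins 12–7.
Park vs Kaur: Park, 11–8.
Park vs Aoki: Aoki wins 13–6.
Kaur vs Aoki: Aoki wins 11–8.
Only Aoki has no losses; Aoki is the Condorcet winner.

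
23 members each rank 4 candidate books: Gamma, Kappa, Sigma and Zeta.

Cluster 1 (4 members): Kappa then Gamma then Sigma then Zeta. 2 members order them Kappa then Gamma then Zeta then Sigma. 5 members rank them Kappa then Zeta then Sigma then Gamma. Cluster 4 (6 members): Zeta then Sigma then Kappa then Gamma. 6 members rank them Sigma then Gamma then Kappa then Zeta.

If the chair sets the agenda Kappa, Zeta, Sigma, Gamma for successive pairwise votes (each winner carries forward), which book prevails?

Round 1: Kappa vs Zeta — 17–6, Kappa advances.
Round 2: Kappa vs Sigma — 11–12, Sigma advances.
Round 3: Sigma vs Gamma — 17–6, Sigma advances.
Sigma survives the agenda.

Sigma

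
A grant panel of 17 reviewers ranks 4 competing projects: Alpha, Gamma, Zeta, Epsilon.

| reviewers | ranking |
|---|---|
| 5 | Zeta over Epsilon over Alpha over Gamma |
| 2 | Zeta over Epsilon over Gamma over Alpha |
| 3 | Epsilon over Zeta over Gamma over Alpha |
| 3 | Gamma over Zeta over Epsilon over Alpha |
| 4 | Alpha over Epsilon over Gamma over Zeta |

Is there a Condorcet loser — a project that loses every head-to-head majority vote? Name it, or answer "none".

Gamma

Head-to-head results (17 reviewers):
Alpha vs Gamma: Alpha preferred on 5+4 = 9 ballots; Alpha wins 9–8.
Alpha vs Zeta: 4 for Alpha, 13 for Zeta — Zeta by 13–4.
Alpha–Epsilon: Epsilon 13–4.
Gamma vs Zeta: Zeta, 10–7.
Gamma vs Epsilon: Epsilon wins 14–3.
Zeta vs Epsilon: Zeta, 10–7.
Gamma is beaten in every head-to-head and is the Condorcet loser.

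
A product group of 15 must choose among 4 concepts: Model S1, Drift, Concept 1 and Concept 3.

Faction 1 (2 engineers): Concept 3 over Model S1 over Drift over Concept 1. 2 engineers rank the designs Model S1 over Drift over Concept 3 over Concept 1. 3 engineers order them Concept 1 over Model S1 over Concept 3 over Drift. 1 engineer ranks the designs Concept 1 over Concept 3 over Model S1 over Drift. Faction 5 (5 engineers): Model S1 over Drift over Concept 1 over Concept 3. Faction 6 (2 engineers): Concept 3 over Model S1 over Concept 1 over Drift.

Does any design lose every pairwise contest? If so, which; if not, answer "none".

Head-to-head results (15 engineers):
Model S1 vs Drift: Model S1 is ranked higher on 2+2+3+1+5+2 = 15 ballots, Drift on 0. Model S1 wins 15–0.
Model S1 vs Concept 1: Model S1 wins 11–4.
Model S1 vs Concept 3: 2+3+5 = 10 for Model S1, 5 for Concept 3 — Model S1 by 10–5.
Drift vs Concept 1: 2+2+5 = 9 for Drift, 6 for Concept 1 — Drift by 9–6.
Drift vs Concept 3: 2+5 = 7 for Drift, 8 for Concept 3 — Concept 3 by 8–7.
Concept 1 vs Concept 3: Concept 1 is ranked higher on 3+1+5 = 9 ballots, Concept 3 on 6. Concept 1 wins 9–6.
Every design wins at least one matchup (Model S1 beats Drift; Drift beats Concept 1; Concept 1 beats Concept 3; Concept 3 beats Drift), so there is no Condorcet loser.

none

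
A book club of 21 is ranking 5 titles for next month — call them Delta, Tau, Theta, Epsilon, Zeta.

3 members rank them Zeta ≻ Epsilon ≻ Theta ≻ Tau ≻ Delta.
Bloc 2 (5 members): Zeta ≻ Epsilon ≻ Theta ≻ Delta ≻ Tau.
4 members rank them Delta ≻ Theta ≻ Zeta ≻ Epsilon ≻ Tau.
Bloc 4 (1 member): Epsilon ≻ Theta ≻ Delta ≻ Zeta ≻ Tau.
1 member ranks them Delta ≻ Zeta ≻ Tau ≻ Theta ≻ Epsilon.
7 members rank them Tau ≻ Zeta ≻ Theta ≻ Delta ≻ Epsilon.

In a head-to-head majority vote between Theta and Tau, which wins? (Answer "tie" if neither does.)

Ballots ranking Theta above Tau: 3 + 5 + 4 + 1 = 13.
Ballots ranking Tau above Theta: 21 − 13 = 8.
Theta wins the head-to-head 13–8.

Theta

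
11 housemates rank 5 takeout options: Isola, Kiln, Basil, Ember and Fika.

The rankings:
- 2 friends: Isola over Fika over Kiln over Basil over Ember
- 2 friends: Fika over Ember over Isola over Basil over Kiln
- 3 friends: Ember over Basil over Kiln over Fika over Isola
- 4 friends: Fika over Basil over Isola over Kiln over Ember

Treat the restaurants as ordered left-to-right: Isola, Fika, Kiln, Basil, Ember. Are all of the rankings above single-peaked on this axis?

Axis positions: Isola=1, Fika=2, Kiln=3, Basil=4, Ember=5.
Group 1 (peak Isola at position 1): ranking walks positions 1-2-3-4-5, expanding outward from the peak — single-peaked.
Group 2: ranking walks positions 2-5-1-4-3; Ember is ranked above Kiln even though Kiln lies between Ember and the peak Fika on the axis — preferences dip and rise again. Not single-peaked.
Group 3 (peak Ember at position 5): ranking walks positions 5-4-3-2-1, expanding outward from the peak — single-peaked.
Group 4: ranking walks positions 2-4-1-3-5; Basil is ranked above Kiln even though Kiln lies between Basil and the peak Fika on the axis — preferences dip and rise again. Not single-peaked.
Group 2 violates single-peakedness, so the profile is not single-peaked on this axis.

no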